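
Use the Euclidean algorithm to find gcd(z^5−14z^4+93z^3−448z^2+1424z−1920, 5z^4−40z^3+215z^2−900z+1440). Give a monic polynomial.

z^3−5z^2+28z−96

Apply the Euclidean algorithm:
  z^5−14z^4+93z^3−448z^2+1424z−1920 = ((1/5)z−6/5)(5z^4−40z^3+215z^2−900z+1440) + (2z^3−10z^2+56z−192)
  5z^4−40z^3+215z^2−900z+1440 = ((5/2)z−15/2)(2z^3−10z^2+56z−192) + (0)
Last nonzero remainder: 2z^3−10z^2+56z−192. Dividing through by 2 gives the monic gcd z^3−5z^2+28z−96.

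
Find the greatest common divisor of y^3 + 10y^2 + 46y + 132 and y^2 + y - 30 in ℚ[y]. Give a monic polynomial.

y + 6

Apply the Euclidean algorithm:
  y^3 + 10y^2 + 46y + 132 = (y + 9)(y^2 + y - 30) + (67y + 402)
  y^2 + y - 30 = ((1/67)y - 5/67)(67y + 402) + (0)
Last nonzero remainder: 67y + 402. Dividing through by 67 gives the monic gcd y + 6.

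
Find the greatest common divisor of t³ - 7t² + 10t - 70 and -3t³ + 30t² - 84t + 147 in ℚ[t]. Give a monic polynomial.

t - 7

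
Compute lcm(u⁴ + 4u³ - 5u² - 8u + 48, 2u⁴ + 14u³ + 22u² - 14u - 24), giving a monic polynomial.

By polynomial division,
  u⁴ + 4u³ - 5u² - 8u + 48 = (1/2)(2u⁴ + 14u³ + 22u² - 14u - 24) + (-3u³ - 16u² - u + 60)
  2u⁴ + 14u³ + 22u² - 14u - 24 = (-(2/3)u - 10/9)(-3u³ - 16u² - u + 60) + ((32/9)u² + (224/9)u + 128/3)
  -3u³ - 16u² - u + 60 = (-(27/32)u + 45/32)((32/9)u² + (224/9)u + 128/3) + (0)
Last nonzero remainder: (32/9)u² + (224/9)u + 128/3. Dividing through by 32/9 gives the monic gcd u² + 7u + 12.
Then lcm(f, g) = f·g / gcd(f, g); expanding and making the result monic gives the answer.

u⁶ + 4u⁵ - 6u⁴ - 12u³ + 53u² + 8u - 48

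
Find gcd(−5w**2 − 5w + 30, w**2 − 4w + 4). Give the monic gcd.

Euclidean algorithm in ℚ[w]:
  −5w**2 − 5w + 30 = (−5)(w**2 − 4w + 4) + (−25w + 50)
  w**2 − 4w + 4 = (−(1/25)w + 2/25)(−25w + 50) + (0)
Last nonzero remainder: −25w + 50. Dividing through by −25 gives the monic gcd w − 2.

w − 2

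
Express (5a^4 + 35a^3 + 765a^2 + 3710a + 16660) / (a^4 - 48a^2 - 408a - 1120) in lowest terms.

(5a^2 + 5a + 595)/(a^2 - 6a - 40)

Apply the Euclidean algorithm:
  5a^4 + 35a^3 + 765a^2 + 3710a + 16660 = (5)(a^4 - 48a^2 - 408a - 1120) + (35a^3 + 1005a^2 + 5750a + 22260)
  a^4 - 48a^2 - 408a - 1120 = ((1/35)a - 201/245)(35a^3 + 1005a^2 + 5750a + 22260) + ((29999/49)a^2 + (179994/49)a + 119996/7)
  35a^3 + 1005a^2 + 5750a + 22260 = ((1715/29999)a + 38955/29999)((29999/49)a^2 + (179994/49)a + 119996/7) + (0)
Last nonzero remainder: (29999/49)a^2 + (179994/49)a + 119996/7. Dividing through by 29999/49 gives the monic gcd a^2 + 6a + 28.
Cancel a^2 + 6a + 28 from numerator and denominator to get the reduced form.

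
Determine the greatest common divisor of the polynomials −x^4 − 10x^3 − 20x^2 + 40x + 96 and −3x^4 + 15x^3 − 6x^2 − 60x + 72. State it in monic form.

x^2 − 4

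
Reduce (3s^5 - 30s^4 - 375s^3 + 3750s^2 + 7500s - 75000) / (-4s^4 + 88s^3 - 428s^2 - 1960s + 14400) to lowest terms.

(-3s^3 + 15s^2 + 300s - 1500)/(4s^2 - 68s + 288)

By polynomial division,
  3s^5 - 30s^4 - 375s^3 + 3750s^2 + 7500s - 75000 = (-(3/4)s - 9)(-4s^4 + 88s^3 - 428s^2 - 1960s + 14400) + (96s^3 - 1572s^2 + 660s + 54600)
  -4s^4 + 88s^3 - 428s^2 - 1960s + 14400 = (-(1/24)s + 15/64)(96s^3 - 1572s^2 + 660s + 54600) + (-(513/16)s^2 + (2565/16)s + 12825/8)
  96s^3 - 1572s^2 + 660s + 54600 = (-(512/171)s + 5824/171)(-(513/16)s^2 + (2565/16)s + 12825/8) + (0)
Last nonzero remainder: -(513/16)s^2 + (2565/16)s + 12825/8. Dividing through by -513/16 gives the monic gcd s^2 - 5s - 50.
Cancel s^2 - 5s - 50 from numerator and denominator to get the reduced form.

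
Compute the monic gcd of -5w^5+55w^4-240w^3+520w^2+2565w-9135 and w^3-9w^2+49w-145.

Euclidean algorithm in ℚ[w]:
  -5w^5+55w^4-240w^3+520w^2+2565w-9135 = (-5w^2+10w+95)(w^3-9w^2+49w-145) + (160w^2-640w+4640)
  w^3-9w^2+49w-145 = ((1/160)w-1/32)(160w^2-640w+4640) + (0)
Last nonzero remainder: 160w^2-640w+4640. Dividing through by 160 gives the monic gcd w^2-4w+29.

w^2-4w+29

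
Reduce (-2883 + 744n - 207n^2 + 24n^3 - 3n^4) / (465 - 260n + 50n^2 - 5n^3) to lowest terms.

Euclidean algorithm in ℚ[n]:
  -3n^4 + 24n^3 - 207n^2 + 744n - 2883 = ((3/5)n + 6/5)(-5n^3 + 50n^2 - 260n + 465) + (-111n^2 + 777n - 3441)
  -5n^3 + 50n^2 - 260n + 465 = ((5/111)n - 5/37)(-111n^2 + 777n - 3441) + (0)
Last nonzero remainder: -111n^2 + 777n - 3441. Dividing through by -111 gives the monic gcd n^2 - 7n + 31.
Cancel n^2 - 7n + 31 from numerator and denominator to get the reduced form.

(93 - 3n + 3n^2)/(-15 + 5n)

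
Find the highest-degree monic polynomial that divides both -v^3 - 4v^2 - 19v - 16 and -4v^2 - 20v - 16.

v + 1

By polynomial division,
  -v^3 - 4v^2 - 19v - 16 = ((1/4)v - 1/4)(-4v^2 - 20v - 16) + (-20v - 20)
  -4v^2 - 20v - 16 = ((1/5)v + 4/5)(-20v - 20) + (0)
Last nonzero remainder: -20v - 20. Dividing through by -20 gives the monic gcd v + 1.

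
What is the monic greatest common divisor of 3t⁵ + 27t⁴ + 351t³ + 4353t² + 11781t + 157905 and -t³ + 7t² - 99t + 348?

t² - 3t + 87

By polynomial division,
  3t⁵ + 27t⁴ + 351t³ + 4353t² + 11781t + 157905 = (-3t² - 48t - 390)(-t³ + 7t² - 99t + 348) + (3375t² - 10125t + 293625)
  -t³ + 7t² - 99t + 348 = (-(1/3375)t + 4/3375)(3375t² - 10125t + 293625) + (0)
Last nonzero remainder: 3375t² - 10125t + 293625. Dividing through by 3375 gives the monic gcd t² - 3t + 87.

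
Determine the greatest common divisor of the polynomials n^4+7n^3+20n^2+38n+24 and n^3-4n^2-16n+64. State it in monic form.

Euclidean algorithm in ℚ[n]:
  n^4+7n^3+20n^2+38n+24 = (n+11)(n^3-4n^2-16n+64) + (80n^2+150n-680)
  n^3-4n^2-16n+64 = ((1/80)n-47/640)(80n^2+150n-680) + ((225/64)n+225/16)
  80n^2+150n-680 = ((1024/45)n-2176/45)((225/64)n+225/16) + (0)
Last nonzero remainder: (225/64)n+225/16. Dividing through by 225/64 gives the monic gcd n+4.

n+4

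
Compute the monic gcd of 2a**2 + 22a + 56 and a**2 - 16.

a + 4

Repeated division with remainder:
  2a**2 + 22a + 56 = (2)(a**2 - 16) + (22a + 88)
  a**2 - 16 = ((1/22)a - 2/11)(22a + 88) + (0)
Last nonzero remainder: 22a + 88. Dividing through by 22 gives the monic gcd a + 4.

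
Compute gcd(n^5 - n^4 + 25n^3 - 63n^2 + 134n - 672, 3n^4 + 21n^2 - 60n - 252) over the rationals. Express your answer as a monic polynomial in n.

n^3 - 2n^2 + 11n - 42

By polynomial division,
  n^5 - n^4 + 25n^3 - 63n^2 + 134n - 672 = ((1/3)n - 1/3)(3n^4 + 21n^2 - 60n - 252) + (18n^3 - 36n^2 + 198n - 756)
  3n^4 + 21n^2 - 60n - 252 = ((1/6)n + 1/3)(18n^3 - 36n^2 + 198n - 756) + (0)
Last nonzero remainder: 18n^3 - 36n^2 + 198n - 756. Dividing through by 18 gives the monic gcd n^3 - 2n^2 + 11n - 42.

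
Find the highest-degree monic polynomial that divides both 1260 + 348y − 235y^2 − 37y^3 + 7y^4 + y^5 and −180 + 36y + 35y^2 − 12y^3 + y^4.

Repeated division with remainder:
  y^5 + 7y^4 − 37y^3 − 235y^2 + 348y + 1260 = (y + 19)(y^4 − 12y^3 + 35y^2 + 36y − 180) + (156y^3 − 936y^2 − 156y + 4680)
  y^4 − 12y^3 + 35y^2 + 36y − 180 = ((1/156)y − 1/26)(156y^3 − 936y^2 − 156y + 4680) + (0)
Last nonzero remainder: 156y^3 − 936y^2 − 156y + 4680. Dividing through by 156 gives the monic gcd y^3 − 6y^2 − y + 30.

30 − y − 6y^2 + y^3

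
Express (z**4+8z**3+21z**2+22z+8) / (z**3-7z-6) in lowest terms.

(z**2+5z+4)/(z-3)

Apply the Euclidean algorithm:
  z**4+8z**3+21z**2+22z+8 = (z+8)(z**3-7z-6) + (28z**2+84z+56)
  z**3-7z-6 = ((1/28)z-3/28)(28z**2+84z+56) + (0)
Last nonzero remainder: 28z**2+84z+56. Dividing through by 28 gives the monic gcd z**2+3z+2.
Cancel z**2+3z+2 from numerator and denominator to get the reduced form.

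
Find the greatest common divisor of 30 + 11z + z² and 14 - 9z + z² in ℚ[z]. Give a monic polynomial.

1

By polynomial division,
  z² + 11z + 30 = (z² - 9z + 14) + (20z + 16)
  z² - 9z + 14 = ((1/20)z - 49/100)(20z + 16) + (546/25)
  20z + 16 = ((250/273)z + 200/273)(546/25) + (0)
The last nonzero remainder is the constant 546/25, so the polynomials are coprime and gcd = 1.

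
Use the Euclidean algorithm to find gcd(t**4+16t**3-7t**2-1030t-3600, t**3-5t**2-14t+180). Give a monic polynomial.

t+5

Apply the Euclidean algorithm:
  t**4+16t**3-7t**2-1030t-3600 = (t+21)(t**3-5t**2-14t+180) + (112t**2-916t-7380)
  t**3-5t**2-14t+180 = ((1/112)t+89/3136)(112t**2-916t-7380) + ((61065/784)t+305325/784)
  112t**2-916t-7380 = ((87808/61065)t-128576/6785)((61065/784)t+305325/784) + (0)
Last nonzero remainder: (61065/784)t+305325/784. Dividing through by 61065/784 gives the monic gcd t+5.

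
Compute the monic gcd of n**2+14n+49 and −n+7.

Apply the Euclidean algorithm:
  n**2+14n+49 = (−n−21)(−n+7) + (196)
  −n+7 = (−(1/196)n+1/28)(196) + (0)
The last nonzero remainder is the constant 196, so the polynomials are coprime and gcd = 1.

1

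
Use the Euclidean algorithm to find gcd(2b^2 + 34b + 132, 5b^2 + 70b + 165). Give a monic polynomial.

b + 11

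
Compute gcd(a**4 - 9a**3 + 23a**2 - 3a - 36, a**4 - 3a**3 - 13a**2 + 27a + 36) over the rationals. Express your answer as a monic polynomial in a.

Apply the Euclidean algorithm:
  a**4 - 9a**3 + 23a**2 - 3a - 36 = (a**4 - 3a**3 - 13a**2 + 27a + 36) + (-6a**3 + 36a**2 - 30a - 72)
  a**4 - 3a**3 - 13a**2 + 27a + 36 = (-(1/6)a - 1/2)(-6a**3 + 36a**2 - 30a - 72) + (0)
Last nonzero remainder: -6a**3 + 36a**2 - 30a - 72. Dividing through by -6 gives the monic gcd a**3 - 6a**2 + 5a + 12.

a**3 - 6a**2 + 5a + 12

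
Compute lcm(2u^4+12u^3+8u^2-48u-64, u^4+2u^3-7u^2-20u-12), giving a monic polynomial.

By polynomial division,
  2u^4+12u^3+8u^2-48u-64 = (2)(u^4+2u^3-7u^2-20u-12) + (8u^3+22u^2-8u-40)
  u^4+2u^3-7u^2-20u-12 = ((1/8)u-3/32)(8u^3+22u^2-8u-40) + (-(63/16)u^2-(63/4)u-63/4)
  8u^3+22u^2-8u-40 = (-(128/63)u+160/63)(-(63/16)u^2-(63/4)u-63/4) + (0)
Last nonzero remainder: -(63/16)u^2-(63/4)u-63/4. Dividing through by -63/16 gives the monic gcd u^2+4u+4.
Then lcm(f, g) = f·g / gcd(f, g); expanding and making the result monic gives the answer.

u^6+4u^5-11u^4-50u^3+4u^2+136u+96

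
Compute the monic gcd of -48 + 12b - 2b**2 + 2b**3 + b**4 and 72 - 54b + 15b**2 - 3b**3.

-2 + b

Repeated division with remainder:
  b**4 + 2b**3 - 2b**2 + 12b - 48 = (-(1/3)b - 7/3)(-3b**3 + 15b**2 - 54b + 72) + (15b**2 - 90b + 120)
  -3b**3 + 15b**2 - 54b + 72 = (-(1/5)b - 1/5)(15b**2 - 90b + 120) + (-48b + 96)
  15b**2 - 90b + 120 = (-(5/16)b + 5/4)(-48b + 96) + (0)
Last nonzero remainder: -48b + 96. Dividing through by -48 gives the monic gcd b - 2.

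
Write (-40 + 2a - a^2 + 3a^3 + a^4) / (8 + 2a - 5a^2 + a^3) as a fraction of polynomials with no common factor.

Euclidean algorithm in ℚ[a]:
  a^4 + 3a^3 - a^2 + 2a - 40 = (a + 8)(a^3 - 5a^2 + 2a + 8) + (37a^2 - 22a - 104)
  a^3 - 5a^2 + 2a + 8 = ((1/37)a - 163/1369)(37a^2 - 22a - 104) + ((3000/1369)a - 6000/1369)
  37a^2 - 22a - 104 = ((50653/3000)a + 17797/750)((3000/1369)a - 6000/1369) + (0)
Last nonzero remainder: (3000/1369)a - 6000/1369. Dividing through by 3000/1369 gives the monic gcd a - 2.
Cancel a - 2 from numerator and denominator to get the reduced form.

(20 + 9a + 5a^2 + a^3)/(-4 - 3a + a^2)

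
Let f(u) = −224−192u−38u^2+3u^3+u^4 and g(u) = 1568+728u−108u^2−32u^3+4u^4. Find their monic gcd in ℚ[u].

−56−34u−u^2+u^3

Repeated division with remainder:
  u^4+3u^3−38u^2−192u−224 = (1/4)(4u^4−32u^3−108u^2+728u+1568) + (11u^3−11u^2−374u−616)
  4u^4−32u^3−108u^2+728u+1568 = ((4/11)u−28/11)(11u^3−11u^2−374u−616) + (0)
Last nonzero remainder: 11u^3−11u^2−374u−616. Dividing through by 11 gives the monic gcd u^3−u^2−34u−56.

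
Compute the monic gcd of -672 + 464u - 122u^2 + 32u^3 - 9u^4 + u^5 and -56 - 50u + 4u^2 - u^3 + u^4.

-56 + 6u - 2u^2 + u^3

By polynomial division,
  u^5 - 9u^4 + 32u^3 - 122u^2 + 464u - 672 = (u - 8)(u^4 - u^3 + 4u^2 - 50u - 56) + (20u^3 - 40u^2 + 120u - 1120)
  u^4 - u^3 + 4u^2 - 50u - 56 = ((1/20)u + 1/20)(20u^3 - 40u^2 + 120u - 1120) + (0)
Last nonzero remainder: 20u^3 - 40u^2 + 120u - 1120. Dividing through by 20 gives the monic gcd u^3 - 2u^2 + 6u - 56.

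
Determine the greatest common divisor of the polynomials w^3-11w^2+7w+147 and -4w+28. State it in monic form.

w-7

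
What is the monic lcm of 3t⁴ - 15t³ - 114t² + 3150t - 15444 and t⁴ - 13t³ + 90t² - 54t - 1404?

t⁵ - 2t⁴ - 53t³ + 936t² - 1998t - 15444

Repeated division with remainder:
  3t⁴ - 15t³ - 114t² + 3150t - 15444 = (3)(t⁴ - 13t³ + 90t² - 54t - 1404) + (24t³ - 384t² + 3312t - 11232)
  t⁴ - 13t³ + 90t² - 54t - 1404 = ((1/24)t + 1/8)(24t³ - 384t² + 3312t - 11232) + (0)
Last nonzero remainder: 24t³ - 384t² + 3312t - 11232. Dividing through by 24 gives the monic gcd t³ - 16t² + 138t - 468.
Then lcm(f, g) = f·g / gcd(f, g); expanding and making the result monic gives the answer.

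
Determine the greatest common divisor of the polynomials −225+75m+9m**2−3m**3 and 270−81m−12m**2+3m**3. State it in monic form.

−15+2m+m**2

Repeated division with remainder:
  −3m**3+9m**2+75m−225 = (−1)(3m**3−12m**2−81m+270) + (−3m**2−6m+45)
  3m**3−12m**2−81m+270 = (−m+6)(−3m**2−6m+45) + (0)
Last nonzero remainder: −3m**2−6m+45. Dividing through by −3 gives the monic gcd m**2+2m−15.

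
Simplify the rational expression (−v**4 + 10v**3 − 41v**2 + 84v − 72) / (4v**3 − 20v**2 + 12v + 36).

Apply the Euclidean algorithm:
  −v**4 + 10v**3 − 41v**2 + 84v − 72 = (−(1/4)v + 5/4)(4v**3 − 20v**2 + 12v + 36) + (−13v**2 + 78v − 117)
  4v**3 − 20v**2 + 12v + 36 = (−(4/13)v − 4/13)(−13v**2 + 78v − 117) + (0)
Last nonzero remainder: −13v**2 + 78v − 117. Dividing through by −13 gives the monic gcd v**2 − 6v + 9.
Cancel v**2 − 6v + 9 from numerator and denominator to get the reduced form.

(−v**2 + 4v − 8)/(4v + 4)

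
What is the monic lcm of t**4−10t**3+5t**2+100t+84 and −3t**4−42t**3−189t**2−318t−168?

Repeated division with remainder:
  t**4−10t**3+5t**2+100t+84 = (−1/3)(−3t**4−42t**3−189t**2−318t−168) + (−24t**3−58t**2−6t+28)
  −3t**4−42t**3−189t**2−318t−168 = ((1/8)t+139/96)(−24t**3−58t**2−6t+28) + (−(5005/48)t**2−(5005/16)t−5005/24)
  −24t**3−58t**2−6t+28 = ((1152/5005)t−96/715)(−(5005/48)t**2−(5005/16)t−5005/24) + (0)
Last nonzero remainder: −(5005/48)t**2−(5005/16)t−5005/24. Dividing through by −5005/48 gives the monic gcd t**2+3t+2.
Then lcm(f, g) = f·g / gcd(f, g); expanding and making the result monic gives the answer.

t**6+t**5−77t**4−125t**3+1324t**2+3724t+2352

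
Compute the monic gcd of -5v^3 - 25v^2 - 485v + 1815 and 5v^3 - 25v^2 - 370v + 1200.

By polynomial division,
  -5v^3 - 25v^2 - 485v + 1815 = (-1)(5v^3 - 25v^2 - 370v + 1200) + (-50v^2 - 855v + 3015)
  5v^3 - 25v^2 - 370v + 1200 = (-(1/10)v + 221/100)(-50v^2 - 855v + 3015) + ((36421/20)v - 109263/20)
  -50v^2 - 855v + 3015 = (-(1000/36421)v - 20100/36421)((36421/20)v - 109263/20) + (0)
Last nonzero remainder: (36421/20)v - 109263/20. Dividing through by 36421/20 gives the monic gcd v - 3.

v - 3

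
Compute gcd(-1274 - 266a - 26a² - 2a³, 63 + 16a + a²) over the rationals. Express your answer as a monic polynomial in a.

7 + a

By polynomial division,
  -2a³ - 26a² - 266a - 1274 = (-2a + 6)(a² + 16a + 63) + (-236a - 1652)
  a² + 16a + 63 = (-(1/236)a - 9/236)(-236a - 1652) + (0)
Last nonzero remainder: -236a - 1652. Dividing through by -236 gives the monic gcd a + 7.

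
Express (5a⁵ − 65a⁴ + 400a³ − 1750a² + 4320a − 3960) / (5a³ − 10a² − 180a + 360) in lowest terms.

Euclidean algorithm in ℚ[a]:
  5a⁵ − 65a⁴ + 400a³ − 1750a² + 4320a − 3960 = (a² − 11a + 94)(5a³ − 10a² − 180a + 360) + (−3150a² + 25200a − 37800)
  5a³ − 10a² − 180a + 360 = (−(1/630)a − 1/105)(−3150a² + 25200a − 37800) + (0)
Last nonzero remainder: −3150a² + 25200a − 37800. Dividing through by −3150 gives the monic gcd a² − 8a + 12.
Cancel a² − 8a + 12 from numerator and denominator to get the reduced form.

(a³ − 5a² + 28a − 66)/(a + 6)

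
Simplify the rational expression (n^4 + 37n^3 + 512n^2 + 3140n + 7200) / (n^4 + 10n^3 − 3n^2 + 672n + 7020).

Apply the Euclidean algorithm:
  n^4 + 37n^3 + 512n^2 + 3140n + 7200 = (n^4 + 10n^3 − 3n^2 + 672n + 7020) + (27n^3 + 515n^2 + 2468n + 180)
  n^4 + 10n^3 − 3n^2 + 672n + 7020 = ((1/27)n − 245/729)(27n^3 + 515n^2 + 2468n + 180) + ((57352/729)n^2 + (1089688/729)n + 573520/81)
  27n^3 + 515n^2 + 2468n + 180 = ((19683/57352)n + 729/28676)((57352/729)n^2 + (1089688/729)n + 573520/81) + (0)
Last nonzero remainder: (57352/729)n^2 + (1089688/729)n + 573520/81. Dividing through by 57352/729 gives the monic gcd n^2 + 19n + 90.
Cancel n^2 + 19n + 90 from numerator and denominator to get the reduced form.

(n^2 + 18n + 80)/(n^2 − 9n + 78)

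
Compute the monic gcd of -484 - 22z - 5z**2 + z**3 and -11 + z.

-11 + z

Euclidean algorithm in ℚ[z]:
  z**3 - 5z**2 - 22z - 484 = (z**2 + 6z + 44)(z - 11) + (0)
The last nonzero remainder z - 11 is already monic.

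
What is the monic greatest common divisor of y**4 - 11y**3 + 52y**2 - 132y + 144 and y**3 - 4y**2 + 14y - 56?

Repeated division with remainder:
  y**4 - 11y**3 + 52y**2 - 132y + 144 = (y - 7)(y**3 - 4y**2 + 14y - 56) + (10y**2 + 22y - 248)
  y**3 - 4y**2 + 14y - 56 = ((1/10)y - 31/50)(10y**2 + 22y - 248) + ((1311/25)y - 5244/25)
  10y**2 + 22y - 248 = ((250/1311)y + 1550/1311)((1311/25)y - 5244/25) + (0)
Last nonzero remainder: (1311/25)y - 5244/25. Dividing through by 1311/25 gives the monic gcd y - 4.

y - 4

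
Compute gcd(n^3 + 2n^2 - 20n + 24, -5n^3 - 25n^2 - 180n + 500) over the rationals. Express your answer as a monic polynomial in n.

n - 2

Euclidean algorithm in ℚ[n]:
  n^3 + 2n^2 - 20n + 24 = (-1/5)(-5n^3 - 25n^2 - 180n + 500) + (-3n^2 - 56n + 124)
  -5n^3 - 25n^2 - 180n + 500 = ((5/3)n - 205/9)(-3n^2 - 56n + 124) + (-(14960/9)n + 29920/9)
  -3n^2 - 56n + 124 = ((27/14960)n + 279/7480)(-(14960/9)n + 29920/9) + (0)
Last nonzero remainder: -(14960/9)n + 29920/9. Dividing through by -14960/9 gives the monic gcd n - 2.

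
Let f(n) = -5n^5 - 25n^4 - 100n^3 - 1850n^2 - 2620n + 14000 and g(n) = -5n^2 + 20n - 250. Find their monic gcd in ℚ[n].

n^2 - 4n + 50

Euclidean algorithm in ℚ[n]:
  -5n^5 - 25n^4 - 100n^3 - 1850n^2 - 2620n + 14000 = (n^3 + 9n^2 + 6n - 56)(-5n^2 + 20n - 250) + (0)
Last nonzero remainder: -5n^2 + 20n - 250. Dividing through by -5 gives the monic gcd n^2 - 4n + 50.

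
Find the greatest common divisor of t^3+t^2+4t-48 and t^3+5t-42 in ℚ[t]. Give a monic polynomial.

By polynomial division,
  t^3+t^2+4t-48 = (t^3+5t-42) + (t^2-t-6)
  t^3+5t-42 = (t+1)(t^2-t-6) + (12t-36)
  t^2-t-6 = ((1/12)t+1/6)(12t-36) + (0)
Last nonzero remainder: 12t-36. Dividing through by 12 gives the monic gcd t-3.

t-3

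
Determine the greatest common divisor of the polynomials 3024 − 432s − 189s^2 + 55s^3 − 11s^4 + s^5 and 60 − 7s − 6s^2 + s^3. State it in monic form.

By polynomial division,
  s^5 − 11s^4 + 55s^3 − 189s^2 − 432s + 3024 = (s^2 − 5s + 32)(s^3 − 6s^2 − 7s + 60) + (−92s^2 + 92s + 1104)
  s^3 − 6s^2 − 7s + 60 = (−(1/92)s + 5/92)(−92s^2 + 92s + 1104) + (0)
Last nonzero remainder: −92s^2 + 92s + 1104. Dividing through by −92 gives the monic gcd s^2 − s − 12.

−12 − s + s^2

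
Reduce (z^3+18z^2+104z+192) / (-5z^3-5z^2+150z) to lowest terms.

(-z^2-12z-32)/(5z^2-25z)

Apply the Euclidean algorithm:
  z^3+18z^2+104z+192 = (-1/5)(-5z^3-5z^2+150z) + (17z^2+134z+192)
  -5z^3-5z^2+150z = (-(5/17)z+585/289)(17z^2+134z+192) + (-(18720/289)z-112320/289)
  17z^2+134z+192 = (-(4913/18720)z-289/585)(-(18720/289)z-112320/289) + (0)
Last nonzero remainder: -(18720/289)z-112320/289. Dividing through by -18720/289 gives the monic gcd z+6.
Cancel z+6 from numerator and denominator to get the reduced form.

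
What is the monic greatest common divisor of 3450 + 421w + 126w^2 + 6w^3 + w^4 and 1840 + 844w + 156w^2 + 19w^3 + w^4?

Apply the Euclidean algorithm:
  w^4 + 6w^3 + 126w^2 + 421w + 3450 = (w^4 + 19w^3 + 156w^2 + 844w + 1840) + (-13w^3 - 30w^2 - 423w + 1610)
  w^4 + 19w^3 + 156w^2 + 844w + 1840 = (-(1/13)w - 217/169)(-13w^3 - 30w^2 - 423w + 1610) + ((14355/169)w^2 + (71775/169)w + 660330/169)
  -13w^3 - 30w^2 - 423w + 1610 = (-(2197/14355)w + 1183/2871)((14355/169)w^2 + (71775/169)w + 660330/169) + (0)
Last nonzero remainder: (14355/169)w^2 + (71775/169)w + 660330/169. Dividing through by 14355/169 gives the monic gcd w^2 + 5w + 46.

46 + 5w + w^2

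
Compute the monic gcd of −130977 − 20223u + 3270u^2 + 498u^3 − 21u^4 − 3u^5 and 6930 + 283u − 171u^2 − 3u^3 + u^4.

By polynomial division,
  −3u^5 − 21u^4 + 498u^3 + 3270u^2 − 20223u − 130977 = (−3u − 30)(u^4 − 3u^3 − 171u^2 + 283u + 6930) + (−105u^3 − 1011u^2 + 9057u + 76923)
  u^4 − 3u^3 − 171u^2 + 283u + 6930 = (−(1/105)u + 442/3675)(−105u^3 − 1011u^2 + 9057u + 76923) + ((45144/1225)u^2 − (90288/1225)u − 406296/175)
  −105u^3 − 1011u^2 + 9057u + 76923 = (−(42875/15048)u − 45325/1368)((45144/1225)u^2 − (90288/1225)u − 406296/175) + (0)
Last nonzero remainder: (45144/1225)u^2 − (90288/1225)u − 406296/175. Dividing through by 45144/1225 gives the monic gcd u^2 − 2u − 63.

−63 − 2u + u^2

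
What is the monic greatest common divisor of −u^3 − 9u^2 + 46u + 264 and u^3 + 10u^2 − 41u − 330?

u^2 + 5u − 66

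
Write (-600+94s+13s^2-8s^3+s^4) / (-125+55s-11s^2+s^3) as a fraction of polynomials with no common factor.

Euclidean algorithm in ℚ[s]:
  s^4-8s^3+13s^2+94s-600 = (s+3)(s^3-11s^2+55s-125) + (-9s^2+54s-225)
  s^3-11s^2+55s-125 = (-(1/9)s+5/9)(-9s^2+54s-225) + (0)
Last nonzero remainder: -9s^2+54s-225. Dividing through by -9 gives the monic gcd s^2-6s+25.
Cancel s^2-6s+25 from numerator and denominator to get the reduced form.

(-24-2s+s^2)/(-5+s)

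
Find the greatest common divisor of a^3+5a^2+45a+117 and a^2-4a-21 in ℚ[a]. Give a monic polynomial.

a+3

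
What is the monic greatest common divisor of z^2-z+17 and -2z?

By polynomial division,
  z^2-z+17 = (-(1/2)z+1/2)(-2z) + (17)
  -2z = (-(2/17)z)(17) + (0)
The last nonzero remainder is the constant 17, so the polynomials are coprime and gcd = 1.

1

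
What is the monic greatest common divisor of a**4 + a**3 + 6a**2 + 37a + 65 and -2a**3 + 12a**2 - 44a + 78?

a**2 - 3a + 13

By polynomial division,
  a**4 + a**3 + 6a**2 + 37a + 65 = (-(1/2)a - 7/2)(-2a**3 + 12a**2 - 44a + 78) + (26a**2 - 78a + 338)
  -2a**3 + 12a**2 - 44a + 78 = (-(1/13)a + 3/13)(26a**2 - 78a + 338) + (0)
Last nonzero remainder: 26a**2 - 78a + 338. Dividing through by 26 gives the monic gcd a**2 - 3a + 13.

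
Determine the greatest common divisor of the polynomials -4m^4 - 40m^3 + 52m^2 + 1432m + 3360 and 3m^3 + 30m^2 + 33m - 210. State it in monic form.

m^2 + 12m + 35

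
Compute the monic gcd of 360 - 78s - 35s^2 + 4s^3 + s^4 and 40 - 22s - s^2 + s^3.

Apply the Euclidean algorithm:
  s^4 + 4s^3 - 35s^2 - 78s + 360 = (s + 5)(s^3 - s^2 - 22s + 40) + (-8s^2 - 8s + 160)
  s^3 - s^2 - 22s + 40 = (-(1/8)s + 1/4)(-8s^2 - 8s + 160) + (0)
Last nonzero remainder: -8s^2 - 8s + 160. Dividing through by -8 gives the monic gcd s^2 + s - 20.

-20 + s + s^2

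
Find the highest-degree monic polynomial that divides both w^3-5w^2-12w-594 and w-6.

1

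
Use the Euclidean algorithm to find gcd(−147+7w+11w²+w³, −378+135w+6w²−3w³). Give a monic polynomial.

−21+4w+w²

Apply the Euclidean algorithm:
  w³+11w²+7w−147 = (−1/3)(−3w³+6w²+135w−378) + (13w²+52w−273)
  −3w³+6w²+135w−378 = (−(3/13)w+18/13)(13w²+52w−273) + (0)
Last nonzero remainder: 13w²+52w−273. Dividing through by 13 gives the monic gcd w²+4w−21.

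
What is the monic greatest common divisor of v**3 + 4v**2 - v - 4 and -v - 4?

Repeated division with remainder:
  v**3 + 4v**2 - v - 4 = (-v**2 + 1)(-v - 4) + (0)
Last nonzero remainder: -v - 4. Dividing through by -1 gives the monic gcd v + 4.

v + 4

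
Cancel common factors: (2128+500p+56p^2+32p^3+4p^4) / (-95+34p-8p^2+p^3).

(112+44p+4p^2)/(-5+p)

Repeated division with remainder:
  4p^4+32p^3+56p^2+500p+2128 = (4p+64)(p^3-8p^2+34p-95) + (432p^2-1296p+8208)
  p^3-8p^2+34p-95 = ((1/432)p-5/432)(432p^2-1296p+8208) + (0)
Last nonzero remainder: 432p^2-1296p+8208. Dividing through by 432 gives the monic gcd p^2-3p+19.
Cancel p^2-3p+19 from numerator and denominator to get the reduced form.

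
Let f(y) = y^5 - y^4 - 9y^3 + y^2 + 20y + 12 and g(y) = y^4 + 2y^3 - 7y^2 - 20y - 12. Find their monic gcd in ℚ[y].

Apply the Euclidean algorithm:
  y^5 - y^4 - 9y^3 + y^2 + 20y + 12 = (y - 3)(y^4 + 2y^3 - 7y^2 - 20y - 12) + (4y^3 - 28y - 24)
  y^4 + 2y^3 - 7y^2 - 20y - 12 = ((1/4)y + 1/2)(4y^3 - 28y - 24) + (0)
Last nonzero remainder: 4y^3 - 28y - 24. Dividing through by 4 gives the monic gcd y^3 - 7y - 6.

y^3 - 7y - 6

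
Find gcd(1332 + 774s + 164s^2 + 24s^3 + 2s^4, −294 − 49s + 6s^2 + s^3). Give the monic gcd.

Apply the Euclidean algorithm:
  2s^4 + 24s^3 + 164s^2 + 774s + 1332 = (2s + 12)(s^3 + 6s^2 − 49s − 294) + (190s^2 + 1950s + 4860)
  s^3 + 6s^2 − 49s − 294 = ((1/190)s − 81/3610)(190s^2 + 1950s + 4860) + (−(11128/361)s − 66768/361)
  190s^2 + 1950s + 4860 = (−(34295/5564)s − 146205/5564)(−(11128/361)s − 66768/361) + (0)
Last nonzero remainder: −(11128/361)s − 66768/361. Dividing through by −11128/361 gives the monic gcd s + 6.

6 + s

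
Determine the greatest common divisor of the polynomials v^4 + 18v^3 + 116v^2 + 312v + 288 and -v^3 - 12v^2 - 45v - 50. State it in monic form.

v + 2

Euclidean algorithm in ℚ[v]:
  v^4 + 18v^3 + 116v^2 + 312v + 288 = (-v - 6)(-v^3 - 12v^2 - 45v - 50) + (-v^2 - 8v - 12)
  -v^3 - 12v^2 - 45v - 50 = (v + 4)(-v^2 - 8v - 12) + (-v - 2)
  -v^2 - 8v - 12 = (v + 6)(-v - 2) + (0)
Last nonzero remainder: -v - 2. Dividing through by -1 gives the monic gcd v + 2.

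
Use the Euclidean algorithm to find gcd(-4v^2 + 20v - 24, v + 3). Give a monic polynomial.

1

Repeated division with remainder:
  -4v^2 + 20v - 24 = (-4v + 32)(v + 3) + (-120)
  v + 3 = (-(1/120)v - 1/40)(-120) + (0)
The last nonzero remainder is the constant -120, so the polynomials are coprime and gcd = 1.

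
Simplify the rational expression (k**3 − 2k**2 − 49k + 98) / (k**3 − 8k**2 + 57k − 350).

(k**2 + 5k − 14)/(k**2 − k + 50)

Euclidean algorithm in ℚ[k]:
  k**3 − 2k**2 − 49k + 98 = (k**3 − 8k**2 + 57k − 350) + (6k**2 − 106k + 448)
  k**3 − 8k**2 + 57k − 350 = ((1/6)k + 29/18)(6k**2 − 106k + 448) + ((1378/9)k − 9646/9)
  6k**2 − 106k + 448 = ((27/689)k − 288/689)((1378/9)k − 9646/9) + (0)
Last nonzero remainder: (1378/9)k − 9646/9. Dividing through by 1378/9 gives the monic gcd k − 7.
Cancel k − 7 from numerator and denominator to get the reduced form.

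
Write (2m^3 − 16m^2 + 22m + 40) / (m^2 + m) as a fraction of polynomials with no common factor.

(2m^2 − 18m + 40)/(m)

By polynomial division,
  2m^3 − 16m^2 + 22m + 40 = (2m − 18)(m^2 + m) + (40m + 40)
  m^2 + m = ((1/40)m)(40m + 40) + (0)
Last nonzero remainder: 40m + 40. Dividing through by 40 gives the monic gcd m + 1.
Cancel m + 1 from numerator and denominator to get the reduced form.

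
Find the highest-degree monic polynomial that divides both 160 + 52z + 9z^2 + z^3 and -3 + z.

1

Euclidean algorithm in ℚ[z]:
  z^3 + 9z^2 + 52z + 160 = (z^2 + 12z + 88)(z - 3) + (424)
  z - 3 = ((1/424)z - 3/424)(424) + (0)
The last nonzero remainder is the constant 424, so the polynomials are coprime and gcd = 1.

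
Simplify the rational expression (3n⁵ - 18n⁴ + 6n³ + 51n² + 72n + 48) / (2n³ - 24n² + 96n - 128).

(3n³ + 6n² + 6n + 3)/(2n - 8)

By polynomial division,
  3n⁵ - 18n⁴ + 6n³ + 51n² + 72n + 48 = ((3/2)n² + 9n + 39)(2n³ - 24n² + 96n - 128) + (315n² - 2520n + 5040)
  2n³ - 24n² + 96n - 128 = ((2/315)n - 8/315)(315n² - 2520n + 5040) + (0)
Last nonzero remainder: 315n² - 2520n + 5040. Dividing through by 315 gives the monic gcd n² - 8n + 16.
Cancel n² - 8n + 16 from numerator and denominator to get the reduced form.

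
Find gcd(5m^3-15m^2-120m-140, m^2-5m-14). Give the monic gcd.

By polynomial division,
  5m^3-15m^2-120m-140 = (5m+10)(m^2-5m-14) + (0)
The last nonzero remainder m^2-5m-14 is already monic.

m^2-5m-14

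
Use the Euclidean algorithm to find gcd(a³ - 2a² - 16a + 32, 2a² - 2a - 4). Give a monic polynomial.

By polynomial division,
  a³ - 2a² - 16a + 32 = ((1/2)a - 1/2)(2a² - 2a - 4) + (-15a + 30)
  2a² - 2a - 4 = (-(2/15)a - 2/15)(-15a + 30) + (0)
Last nonzero remainder: -15a + 30. Dividing through by -15 gives the monic gcd a - 2.

a - 2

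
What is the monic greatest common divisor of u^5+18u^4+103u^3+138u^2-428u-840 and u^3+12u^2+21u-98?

u^2+5u-14

By polynomial division,
  u^5+18u^4+103u^3+138u^2-428u-840 = (u^2+6u+10)(u^3+12u^2+21u-98) + (-10u^2-50u+140)
  u^3+12u^2+21u-98 = (-(1/10)u-7/10)(-10u^2-50u+140) + (0)
Last nonzero remainder: -10u^2-50u+140. Dividing through by -10 gives the monic gcd u^2+5u-14.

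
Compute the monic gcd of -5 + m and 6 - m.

By polynomial division,
  m - 5 = (-1)(-m + 6) + (1)
  -m + 6 = (-m + 6)(1) + (0)
The last nonzero remainder is the constant 1, so the polynomials are coprime and gcd = 1.

1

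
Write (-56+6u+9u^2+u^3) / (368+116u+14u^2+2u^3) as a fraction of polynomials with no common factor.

(-14+5u+u^2)/(92+6u+2u^2)

Apply the Euclidean algorithm:
  u^3+9u^2+6u-56 = (1/2)(2u^3+14u^2+116u+368) + (2u^2-52u-240)
  2u^3+14u^2+116u+368 = (u+33)(2u^2-52u-240) + (2072u+8288)
  2u^2-52u-240 = ((1/1036)u-15/518)(2072u+8288) + (0)
Last nonzero remainder: 2072u+8288. Dividing through by 2072 gives the monic gcd u+4.
Cancel u+4 from numerator and denominator to get the reduced form.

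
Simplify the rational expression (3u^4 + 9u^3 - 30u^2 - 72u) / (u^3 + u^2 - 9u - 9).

(3u^3 + 18u^2 + 24u)/(u^2 + 4u + 3)

Repeated division with remainder:
  3u^4 + 9u^3 - 30u^2 - 72u = (3u + 6)(u^3 + u^2 - 9u - 9) + (-9u^2 + 9u + 54)
  u^3 + u^2 - 9u - 9 = (-(1/9)u - 2/9)(-9u^2 + 9u + 54) + (-u + 3)
  -9u^2 + 9u + 54 = (9u + 18)(-u + 3) + (0)
Last nonzero remainder: -u + 3. Dividing through by -1 gives the monic gcd u - 3.
Cancel u - 3 from numerator and denominator to get the reduced form.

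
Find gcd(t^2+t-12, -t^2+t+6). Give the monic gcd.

t-3

By polynomial division,
  t^2+t-12 = (-1)(-t^2+t+6) + (2t-6)
  -t^2+t+6 = (-(1/2)t-1)(2t-6) + (0)
Last nonzero remainder: 2t-6. Dividing through by 2 gives the monic gcd t-3.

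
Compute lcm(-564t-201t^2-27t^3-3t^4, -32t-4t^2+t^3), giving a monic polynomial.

-1504t-348t^2-5t^3+t^4+t^5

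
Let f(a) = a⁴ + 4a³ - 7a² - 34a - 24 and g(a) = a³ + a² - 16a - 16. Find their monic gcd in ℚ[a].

a² + 5a + 4

Repeated division with remainder:
  a⁴ + 4a³ - 7a² - 34a - 24 = (a + 3)(a³ + a² - 16a - 16) + (6a² + 30a + 24)
  a³ + a² - 16a - 16 = ((1/6)a - 2/3)(6a² + 30a + 24) + (0)
Last nonzero remainder: 6a² + 30a + 24. Dividing through by 6 gives the monic gcd a² + 5a + 4.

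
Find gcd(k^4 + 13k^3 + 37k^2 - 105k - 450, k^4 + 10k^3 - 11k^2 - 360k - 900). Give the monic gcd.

k^3 + 16k^2 + 85k + 150

Euclidean algorithm in ℚ[k]:
  k^4 + 13k^3 + 37k^2 - 105k - 450 = (k^4 + 10k^3 - 11k^2 - 360k - 900) + (3k^3 + 48k^2 + 255k + 450)
  k^4 + 10k^3 - 11k^2 - 360k - 900 = ((1/3)k - 2)(3k^3 + 48k^2 + 255k + 450) + (0)
Last nonzero remainder: 3k^3 + 48k^2 + 255k + 450. Dividing through by 3 gives the monic gcd k^3 + 16k^2 + 85k + 150.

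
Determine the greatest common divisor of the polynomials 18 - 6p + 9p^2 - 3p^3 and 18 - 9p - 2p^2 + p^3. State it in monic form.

By polynomial division,
  -3p^3 + 9p^2 - 6p + 18 = (-3)(p^3 - 2p^2 - 9p + 18) + (3p^2 - 33p + 72)
  p^3 - 2p^2 - 9p + 18 = ((1/3)p + 3)(3p^2 - 33p + 72) + (66p - 198)
  3p^2 - 33p + 72 = ((1/22)p - 4/11)(66p - 198) + (0)
Last nonzero remainder: 66p - 198. Dividing through by 66 gives the monic gcd p - 3.

-3 + p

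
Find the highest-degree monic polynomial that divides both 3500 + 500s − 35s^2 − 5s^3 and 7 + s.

7 + s

Apply the Euclidean algorithm:
  −5s^3 − 35s^2 + 500s + 3500 = (−5s^2 + 500)(s + 7) + (0)
The last nonzero remainder s + 7 is already monic.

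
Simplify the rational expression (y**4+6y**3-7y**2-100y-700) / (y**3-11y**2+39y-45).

(y**3+11y**2+48y+140)/(y**2-6y+9)

Apply the Euclidean algorithm:
  y**4+6y**3-7y**2-100y-700 = (y+17)(y**3-11y**2+39y-45) + (141y**2-718y+65)
  y**3-11y**2+39y-45 = ((1/141)y-833/19881)(141y**2-718y+65) + ((168100/19881)y-840500/19881)
  141y**2-718y+65 = ((2803221/168100)y-258453/168100)((168100/19881)y-840500/19881) + (0)
Last nonzero remainder: (168100/19881)y-840500/19881. Dividing through by 168100/19881 gives the monic gcd y-5.
Cancel y-5 from numerator and denominator to get the reduced form.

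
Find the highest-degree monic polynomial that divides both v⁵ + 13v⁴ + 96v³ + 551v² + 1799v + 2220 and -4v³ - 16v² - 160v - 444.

v³ + 4v² + 40v + 111

Euclidean algorithm in ℚ[v]:
  v⁵ + 13v⁴ + 96v³ + 551v² + 1799v + 2220 = (-(1/4)v² - (9/4)v - 5)(-4v³ - 16v² - 160v - 444) + (0)
Last nonzero remainder: -4v³ - 16v² - 160v - 444. Dividing through by -4 gives the monic gcd v³ + 4v² + 40v + 111.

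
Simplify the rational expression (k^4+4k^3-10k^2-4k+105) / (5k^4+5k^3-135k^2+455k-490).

By polynomial division,
  k^4+4k^3-10k^2-4k+105 = (1/5)(5k^4+5k^3-135k^2+455k-490) + (3k^3+17k^2-95k+203)
  5k^4+5k^3-135k^2+455k-490 = ((5/3)k-70/9)(3k^3+17k^2-95k+203) + ((1400/9)k^2-(5600/9)k+9800/9)
  3k^3+17k^2-95k+203 = ((27/1400)k+261/1400)((1400/9)k^2-(5600/9)k+9800/9) + (0)
Last nonzero remainder: (1400/9)k^2-(5600/9)k+9800/9. Dividing through by 1400/9 gives the monic gcd k^2-4k+7.
Cancel k^2-4k+7 from numerator and denominator to get the reduced form.

(k^2+8k+15)/(5k^2+25k-70)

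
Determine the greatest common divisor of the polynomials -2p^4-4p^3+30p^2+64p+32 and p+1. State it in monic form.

p+1

Apply the Euclidean algorithm:
  -2p^4-4p^3+30p^2+64p+32 = (-2p^3-2p^2+32p+32)(p+1) + (0)
The last nonzero remainder p+1 is already monic.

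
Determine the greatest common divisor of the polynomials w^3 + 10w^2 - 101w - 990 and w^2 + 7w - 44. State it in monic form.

w + 11

Apply the Euclidean algorithm:
  w^3 + 10w^2 - 101w - 990 = (w + 3)(w^2 + 7w - 44) + (-78w - 858)
  w^2 + 7w - 44 = (-(1/78)w + 2/39)(-78w - 858) + (0)
Last nonzero remainder: -78w - 858. Dividing through by -78 gives the monic gcd w + 11.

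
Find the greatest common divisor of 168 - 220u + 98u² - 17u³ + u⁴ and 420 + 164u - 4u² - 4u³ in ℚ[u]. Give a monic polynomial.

-7 + u

By polynomial division,
  u⁴ - 17u³ + 98u² - 220u + 168 = (-(1/4)u + 9/2)(-4u³ - 4u² + 164u + 420) + (157u² - 853u - 1722)
  -4u³ - 4u² + 164u + 420 = (-(4/157)u - 4040/24649)(157u² - 853u - 1722) + (-(485100/24649)u + 3395700/24649)
  157u² - 853u - 1722 = (-(3869893/485100)u - 1010609/80850)(-(485100/24649)u + 3395700/24649) + (0)
Last nonzero remainder: -(485100/24649)u + 3395700/24649. Dividing through by -485100/24649 gives the monic gcd u - 7.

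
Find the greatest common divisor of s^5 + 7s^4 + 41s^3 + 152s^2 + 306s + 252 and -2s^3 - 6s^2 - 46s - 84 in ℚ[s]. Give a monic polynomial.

s^3 + 3s^2 + 23s + 42

Apply the Euclidean algorithm:
  s^5 + 7s^4 + 41s^3 + 152s^2 + 306s + 252 = (-(1/2)s^2 - 2s - 3)(-2s^3 - 6s^2 - 46s - 84) + (0)
Last nonzero remainder: -2s^3 - 6s^2 - 46s - 84. Dividing through by -2 gives the monic gcd s^3 + 3s^2 + 23s + 42.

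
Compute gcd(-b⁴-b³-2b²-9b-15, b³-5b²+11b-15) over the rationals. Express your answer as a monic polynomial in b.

b²-2b+5

Apply the Euclidean algorithm:
  -b⁴-b³-2b²-9b-15 = (-b-6)(b³-5b²+11b-15) + (-21b²+42b-105)
  b³-5b²+11b-15 = (-(1/21)b+1/7)(-21b²+42b-105) + (0)
Last nonzero remainder: -21b²+42b-105. Dividing through by -21 gives the monic gcd b²-2b+5.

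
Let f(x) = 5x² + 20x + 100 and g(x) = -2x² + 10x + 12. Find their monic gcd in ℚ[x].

1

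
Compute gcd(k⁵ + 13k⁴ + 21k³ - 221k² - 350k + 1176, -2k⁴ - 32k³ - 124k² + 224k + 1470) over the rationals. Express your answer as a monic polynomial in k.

k³ + 11k² + 7k - 147

Apply the Euclidean algorithm:
  k⁵ + 13k⁴ + 21k³ - 221k² - 350k + 1176 = (-(1/2)k + 3/2)(-2k⁴ - 32k³ - 124k² + 224k + 1470) + (7k³ + 77k² + 49k - 1029)
  -2k⁴ - 32k³ - 124k² + 224k + 1470 = (-(2/7)k - 10/7)(7k³ + 77k² + 49k - 1029) + (0)
Last nonzero remainder: 7k³ + 77k² + 49k - 1029. Dividing through by 7 gives the monic gcd k³ + 11k² + 7k - 147.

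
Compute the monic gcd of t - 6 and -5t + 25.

1

Repeated division with remainder:
  t - 6 = (-1/5)(-5t + 25) + (-1)
  -5t + 25 = (5t - 25)(-1) + (0)
The last nonzero remainder is the constant -1, so the polynomials are coprime and gcd = 1.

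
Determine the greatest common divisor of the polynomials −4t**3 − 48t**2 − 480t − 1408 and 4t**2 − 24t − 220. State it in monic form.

1

Euclidean algorithm in ℚ[t]:
  −4t**3 − 48t**2 − 480t − 1408 = (−t − 18)(4t**2 − 24t − 220) + (−1132t − 5368)
  4t**2 − 24t − 220 = (−(1/283)t + 3040/80089)(−1132t − 5368) + (−1300860/80089)
  −1132t − 5368 = ((22665187/325215)t + 9770858/29565)(−1300860/80089) + (0)
The last nonzero remainder is the constant −1300860/80089, so the polynomials are coprime and gcd = 1.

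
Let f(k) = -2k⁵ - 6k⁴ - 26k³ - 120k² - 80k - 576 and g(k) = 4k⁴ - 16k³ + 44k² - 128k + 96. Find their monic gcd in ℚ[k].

k² + 8

Repeated division with remainder:
  -2k⁵ - 6k⁴ - 26k³ - 120k² - 80k - 576 = (-(1/2)k - 7/2)(4k⁴ - 16k³ + 44k² - 128k + 96) + (-60k³ - 30k² - 480k - 240)
  4k⁴ - 16k³ + 44k² - 128k + 96 = (-(1/15)k + 3/10)(-60k³ - 30k² - 480k - 240) + (21k² + 168)
  -60k³ - 30k² - 480k - 240 = (-(20/7)k - 10/7)(21k² + 168) + (0)
Last nonzero remainder: 21k² + 168. Dividing through by 21 gives the monic gcd k² + 8.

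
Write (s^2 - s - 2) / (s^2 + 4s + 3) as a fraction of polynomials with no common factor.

Apply the Euclidean algorithm:
  s^2 - s - 2 = (s^2 + 4s + 3) + (-5s - 5)
  s^2 + 4s + 3 = (-(1/5)s - 3/5)(-5s - 5) + (0)
Last nonzero remainder: -5s - 5. Dividing through by -5 gives the monic gcd s + 1.
Cancel s + 1 from numerator and denominator to get the reduced form.

(s - 2)/(s + 3)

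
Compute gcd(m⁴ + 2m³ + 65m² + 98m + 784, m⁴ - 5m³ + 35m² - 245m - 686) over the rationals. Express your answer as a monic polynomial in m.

Repeated division with remainder:
  m⁴ + 2m³ + 65m² + 98m + 784 = (m⁴ - 5m³ + 35m² - 245m - 686) + (7m³ + 30m² + 343m + 1470)
  m⁴ - 5m³ + 35m² - 245m - 686 = ((1/7)m - 65/49)(7m³ + 30m² + 343m + 1470) + ((1264/49)m² + 1264)
  7m³ + 30m² + 343m + 1470 = ((343/1264)m + 735/632)((1264/49)m² + 1264) + (0)
Last nonzero remainder: (1264/49)m² + 1264. Dividing through by 1264/49 gives the monic gcd m² + 49.

m² + 49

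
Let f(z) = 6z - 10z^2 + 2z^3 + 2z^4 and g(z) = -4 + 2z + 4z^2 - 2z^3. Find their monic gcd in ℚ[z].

Apply the Euclidean algorithm:
  2z^4 + 2z^3 - 10z^2 + 6z = (-z - 3)(-2z^3 + 4z^2 + 2z - 4) + (4z^2 + 8z - 12)
  -2z^3 + 4z^2 + 2z - 4 = (-(1/2)z + 2)(4z^2 + 8z - 12) + (-20z + 20)
  4z^2 + 8z - 12 = (-(1/5)z - 3/5)(-20z + 20) + (0)
Last nonzero remainder: -20z + 20. Dividing through by -20 gives the monic gcd z - 1.

-1 + z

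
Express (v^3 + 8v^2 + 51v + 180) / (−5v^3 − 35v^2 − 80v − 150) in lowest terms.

Repeated division with remainder:
  v^3 + 8v^2 + 51v + 180 = (−1/5)(−5v^3 − 35v^2 − 80v − 150) + (v^2 + 35v + 150)
  −5v^3 − 35v^2 − 80v − 150 = (−5v + 140)(v^2 + 35v + 150) + (−4230v − 21150)
  v^2 + 35v + 150 = (−(1/4230)v − 1/141)(−4230v − 21150) + (0)
Last nonzero remainder: −4230v − 21150. Dividing through by −4230 gives the monic gcd v + 5.
Cancel v + 5 from numerator and denominator to get the reduced form.

(−v^2 − 3v − 36)/(5v^2 + 10v + 30)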